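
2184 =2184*1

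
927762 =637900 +289862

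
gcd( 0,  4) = 4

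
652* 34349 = 22395548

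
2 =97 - 95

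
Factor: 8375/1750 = 2^(- 1)*7^( - 1)*67^1 = 67/14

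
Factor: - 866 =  - 2^1 * 433^1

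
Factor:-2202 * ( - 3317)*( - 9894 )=-72266112396 = - 2^2*3^2 * 17^1*31^1 * 97^1*107^1 * 367^1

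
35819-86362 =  - 50543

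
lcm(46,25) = 1150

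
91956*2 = 183912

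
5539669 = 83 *66743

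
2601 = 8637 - 6036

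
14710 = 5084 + 9626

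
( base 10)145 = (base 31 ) 4L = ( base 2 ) 10010001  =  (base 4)2101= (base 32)4h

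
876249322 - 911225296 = - 34975974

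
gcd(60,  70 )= 10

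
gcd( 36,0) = 36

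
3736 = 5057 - 1321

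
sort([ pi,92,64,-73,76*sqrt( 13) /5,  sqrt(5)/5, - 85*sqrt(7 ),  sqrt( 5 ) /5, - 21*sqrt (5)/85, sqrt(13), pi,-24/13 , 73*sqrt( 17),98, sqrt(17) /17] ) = [ - 85*sqrt( 7 ), - 73, - 24/13, - 21*sqrt (5 )/85 , sqrt (17 ) /17,  sqrt( 5 ) /5,sqrt( 5 ) /5,  pi,pi,  sqrt(13 ), 76 * sqrt ( 13)/5, 64, 92,98,73*sqrt( 17) ] 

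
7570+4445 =12015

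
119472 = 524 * 228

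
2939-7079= - 4140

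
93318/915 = 31106/305  =  101.99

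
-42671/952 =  - 42671/952   =  - 44.82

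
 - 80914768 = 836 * ( - 96788)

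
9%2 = 1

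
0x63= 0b1100011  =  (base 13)78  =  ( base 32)33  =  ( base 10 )99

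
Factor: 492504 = 2^3 * 3^1*20521^1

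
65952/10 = 32976/5 = 6595.20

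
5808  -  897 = 4911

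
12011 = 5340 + 6671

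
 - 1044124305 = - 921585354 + -122538951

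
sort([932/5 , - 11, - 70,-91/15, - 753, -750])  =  [ - 753, - 750, - 70, - 11,-91/15, 932/5]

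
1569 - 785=784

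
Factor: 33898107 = 3^1*191^1*59159^1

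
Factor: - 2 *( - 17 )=2^1*17^1  =  34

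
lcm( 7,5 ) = 35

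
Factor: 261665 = 5^1*59^1*887^1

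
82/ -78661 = - 82/78661 = - 0.00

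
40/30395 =8/6079=0.00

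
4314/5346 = 719/891 = 0.81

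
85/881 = 85/881   =  0.10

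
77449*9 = 697041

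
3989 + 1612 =5601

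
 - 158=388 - 546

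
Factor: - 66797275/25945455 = - 13359455/5189091 =-3^( - 1 ) * 5^1 * 43^1*62137^1 * 1729697^ ( - 1)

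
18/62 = 9/31= 0.29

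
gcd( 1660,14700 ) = 20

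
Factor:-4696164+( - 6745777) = -7^2*233509^1 = - 11441941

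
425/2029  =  425/2029 = 0.21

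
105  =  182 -77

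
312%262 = 50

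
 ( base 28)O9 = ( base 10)681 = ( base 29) NE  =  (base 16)2a9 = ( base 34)k1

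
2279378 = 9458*241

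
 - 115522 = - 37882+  - 77640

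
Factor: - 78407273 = -7^1*11201039^1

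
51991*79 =4107289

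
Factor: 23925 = 3^1*5^2*11^1*29^1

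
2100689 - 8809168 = - 6708479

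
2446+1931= 4377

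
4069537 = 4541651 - 472114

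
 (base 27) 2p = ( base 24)37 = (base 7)142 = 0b1001111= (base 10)79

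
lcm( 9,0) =0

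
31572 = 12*2631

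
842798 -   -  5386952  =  6229750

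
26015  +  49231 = 75246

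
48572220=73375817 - 24803597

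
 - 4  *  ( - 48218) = 192872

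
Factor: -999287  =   - 999287^1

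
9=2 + 7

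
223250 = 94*2375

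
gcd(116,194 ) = 2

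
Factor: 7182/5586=9/7 = 3^2*7^( - 1)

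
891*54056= 48163896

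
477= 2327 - 1850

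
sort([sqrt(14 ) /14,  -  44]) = [-44, sqrt(14)/14]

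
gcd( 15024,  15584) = 16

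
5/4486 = 5/4486 = 0.00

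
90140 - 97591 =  - 7451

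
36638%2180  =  1758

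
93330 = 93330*1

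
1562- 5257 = - 3695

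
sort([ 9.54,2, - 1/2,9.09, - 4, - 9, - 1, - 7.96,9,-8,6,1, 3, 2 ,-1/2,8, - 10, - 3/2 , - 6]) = [ - 10, - 9, - 8, - 7.96, - 6, - 4,-3/2,-1, - 1/2, - 1/2, 1, 2,2,3,6,8,9,9.09,9.54 ] 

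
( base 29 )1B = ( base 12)34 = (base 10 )40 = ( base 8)50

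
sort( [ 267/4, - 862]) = [ - 862,  267/4]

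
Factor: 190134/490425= 2^1*3^2*5^(  -  2)* 7^1 *13^( - 1) = 126/325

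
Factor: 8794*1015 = 2^1*5^1*7^1*29^1*4397^1 = 8925910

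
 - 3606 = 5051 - 8657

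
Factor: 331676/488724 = 283/417 = 3^(-1) * 139^(  -  1)*283^1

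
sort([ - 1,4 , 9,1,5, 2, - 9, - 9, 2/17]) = [ - 9, - 9 , - 1,2/17 , 1,2,  4, 5, 9] 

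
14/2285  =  14/2285=0.01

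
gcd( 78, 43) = 1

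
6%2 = 0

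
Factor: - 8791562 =-2^1*13^1 * 338137^1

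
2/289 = 2/289 = 0.01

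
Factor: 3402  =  2^1* 3^5*7^1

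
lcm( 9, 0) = 0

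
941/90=941/90 = 10.46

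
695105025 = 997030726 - 301925701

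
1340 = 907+433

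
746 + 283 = 1029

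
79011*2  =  158022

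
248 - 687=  - 439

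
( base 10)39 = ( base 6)103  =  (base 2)100111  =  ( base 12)33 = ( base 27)1c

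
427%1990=427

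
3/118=3/118  =  0.03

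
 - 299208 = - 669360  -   - 370152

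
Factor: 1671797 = 17^1*43^1*2287^1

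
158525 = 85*1865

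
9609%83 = 64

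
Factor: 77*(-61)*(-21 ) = 3^1 *7^2*11^1 * 61^1 = 98637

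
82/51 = 82/51 = 1.61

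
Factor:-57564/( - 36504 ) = 2^(  -  1) *13^( - 1) * 41^1 = 41/26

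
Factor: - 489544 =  - 2^3*11^1*5563^1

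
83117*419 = 34826023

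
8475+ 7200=15675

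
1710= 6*285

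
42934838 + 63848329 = 106783167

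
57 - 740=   -  683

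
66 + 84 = 150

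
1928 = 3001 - 1073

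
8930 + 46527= 55457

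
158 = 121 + 37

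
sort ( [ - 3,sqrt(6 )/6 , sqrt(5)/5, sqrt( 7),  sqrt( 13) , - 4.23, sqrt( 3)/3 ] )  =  [ - 4.23,-3, sqrt( 6) /6,sqrt( 5) /5,  sqrt( 3)/3 , sqrt( 7),sqrt( 13 )]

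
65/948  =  65/948 = 0.07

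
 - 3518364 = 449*( - 7836) 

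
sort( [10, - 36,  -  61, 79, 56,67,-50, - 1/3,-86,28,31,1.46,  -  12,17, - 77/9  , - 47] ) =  [  -  86, - 61, - 50, -47, - 36 ,  -  12, - 77/9, - 1/3,1.46,10,17,  28, 31,  56,67, 79]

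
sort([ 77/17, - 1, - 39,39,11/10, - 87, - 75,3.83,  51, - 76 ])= [-87, - 76, - 75, - 39 , - 1, 11/10,3.83,77/17,39, 51]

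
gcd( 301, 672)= 7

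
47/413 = 47/413 = 0.11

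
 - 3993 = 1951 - 5944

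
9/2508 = 3/836 = 0.00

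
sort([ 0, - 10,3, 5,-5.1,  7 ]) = [ - 10,-5.1, 0, 3 , 5, 7 ] 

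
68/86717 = 4/5101 = 0.00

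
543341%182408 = 178525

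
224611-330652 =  - 106041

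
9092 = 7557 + 1535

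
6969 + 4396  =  11365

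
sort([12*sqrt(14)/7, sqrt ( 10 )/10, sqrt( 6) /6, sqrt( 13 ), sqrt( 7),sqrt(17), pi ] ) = [ sqrt ( 10)/10,sqrt(6)/6,sqrt(7), pi, sqrt(13 ), sqrt ( 17), 12 * sqrt(14)/7]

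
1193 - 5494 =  - 4301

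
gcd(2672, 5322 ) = 2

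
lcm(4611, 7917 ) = 419601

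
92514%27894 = 8832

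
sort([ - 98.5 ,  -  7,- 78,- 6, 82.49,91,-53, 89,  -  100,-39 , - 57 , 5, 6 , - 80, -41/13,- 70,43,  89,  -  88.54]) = [  -  100, - 98.5, - 88.54,-80 ,  -  78,-70 ,-57, - 53, - 39, - 7,  -  6,-41/13,5,6, 43, 82.49,89, 89, 91 ]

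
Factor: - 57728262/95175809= - 2^1*3^1*17^( - 1 )*31^1*149^1*2083^1*5598577^( - 1) 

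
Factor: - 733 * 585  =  -3^2 * 5^1*13^1*733^1 = - 428805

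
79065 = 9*8785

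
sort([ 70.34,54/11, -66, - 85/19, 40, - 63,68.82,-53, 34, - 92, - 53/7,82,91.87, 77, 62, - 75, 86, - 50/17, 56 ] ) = [ - 92, - 75, - 66, - 63,  -  53, - 53/7, - 85/19 , - 50/17, 54/11,34, 40,56,62,68.82 , 70.34,77,82,86, 91.87] 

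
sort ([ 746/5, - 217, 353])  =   [ - 217, 746/5, 353] 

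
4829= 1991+2838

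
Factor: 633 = 3^1*211^1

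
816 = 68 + 748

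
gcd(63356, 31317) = 1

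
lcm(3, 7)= 21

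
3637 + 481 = 4118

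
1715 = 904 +811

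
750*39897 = 29922750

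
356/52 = 6 + 11/13 =6.85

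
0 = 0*752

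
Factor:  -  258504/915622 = - 2^2*3^1*67^( - 1 )*6833^(-1 )*10771^1 = -  129252/457811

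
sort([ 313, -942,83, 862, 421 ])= [-942,83, 313 , 421,862]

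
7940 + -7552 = 388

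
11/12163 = 11/12163 = 0.00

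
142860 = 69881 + 72979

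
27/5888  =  27/5888 = 0.00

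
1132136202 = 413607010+718529192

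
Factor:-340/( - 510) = 2^1*3^( - 1 ) = 2/3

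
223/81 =223/81= 2.75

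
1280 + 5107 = 6387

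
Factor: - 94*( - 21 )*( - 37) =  - 73038 = -2^1 *3^1 * 7^1*37^1* 47^1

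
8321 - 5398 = 2923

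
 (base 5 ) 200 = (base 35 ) 1f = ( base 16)32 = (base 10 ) 50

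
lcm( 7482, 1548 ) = 44892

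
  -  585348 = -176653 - 408695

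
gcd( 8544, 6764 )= 356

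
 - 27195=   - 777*35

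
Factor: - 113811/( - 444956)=2^(  -  2 )*3^1*59^1*173^( - 1 )=177/692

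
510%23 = 4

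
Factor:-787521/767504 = -2^ ( - 4 )*3^1*7^1*37501^1*47969^( - 1) 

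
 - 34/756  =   - 1 + 361/378 = - 0.04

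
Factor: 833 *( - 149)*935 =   -  116049395= - 5^1* 7^2*11^1 *17^2 * 149^1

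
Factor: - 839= - 839^1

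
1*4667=4667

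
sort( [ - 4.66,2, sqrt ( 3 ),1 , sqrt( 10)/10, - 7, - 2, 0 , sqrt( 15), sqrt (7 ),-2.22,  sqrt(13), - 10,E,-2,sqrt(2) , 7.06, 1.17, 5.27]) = [ - 10,-7, - 4.66, - 2.22 ,  -  2 , - 2,  0, sqrt( 10) /10, 1 , 1.17 , sqrt( 2 ), sqrt(3 ),2, sqrt( 7) , E, sqrt( 13 ), sqrt ( 15 ),  5.27 , 7.06 ]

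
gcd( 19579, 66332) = 7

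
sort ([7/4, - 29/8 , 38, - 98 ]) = [ - 98, - 29/8,7/4 , 38 ]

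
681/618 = 1 + 21/206 = 1.10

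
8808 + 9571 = 18379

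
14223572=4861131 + 9362441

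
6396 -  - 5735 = 12131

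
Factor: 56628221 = 13^1*53^1*82189^1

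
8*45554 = 364432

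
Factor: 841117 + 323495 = 1164612 = 2^2*3^1*37^1*43^1*61^1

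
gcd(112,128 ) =16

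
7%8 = 7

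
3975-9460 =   -  5485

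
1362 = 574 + 788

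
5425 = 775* 7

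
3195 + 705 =3900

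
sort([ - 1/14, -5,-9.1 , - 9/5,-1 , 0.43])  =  [ - 9.1, - 5,-9/5, - 1 , - 1/14, 0.43] 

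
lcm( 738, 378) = 15498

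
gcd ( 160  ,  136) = 8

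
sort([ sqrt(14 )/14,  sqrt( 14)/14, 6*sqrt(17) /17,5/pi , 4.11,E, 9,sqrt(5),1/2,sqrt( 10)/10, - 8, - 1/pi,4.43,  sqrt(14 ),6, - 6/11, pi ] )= [ - 8 , - 6/11 , - 1/pi , sqrt (14) /14, sqrt(14 ) /14,sqrt(10)/10, 1/2, 6*sqrt( 17 ) /17, 5/pi,sqrt (5), E,pi, sqrt(14 ), 4.11 , 4.43, 6, 9]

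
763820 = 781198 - 17378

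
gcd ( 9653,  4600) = 1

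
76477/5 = 15295+ 2/5 = 15295.40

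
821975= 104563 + 717412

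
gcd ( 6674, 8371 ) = 1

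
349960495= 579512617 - 229552122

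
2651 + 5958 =8609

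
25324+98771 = 124095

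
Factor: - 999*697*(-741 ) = 3^4*13^1*17^1 * 19^1*37^1 * 41^1 = 515960523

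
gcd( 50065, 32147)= 527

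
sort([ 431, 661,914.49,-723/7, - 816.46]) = [ - 816.46,  -  723/7, 431,661,914.49]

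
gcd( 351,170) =1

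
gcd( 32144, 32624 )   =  16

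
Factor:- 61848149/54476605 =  - 5^(-1 )*11^1*2551^(- 1 )*4271^( - 1 )*5622559^1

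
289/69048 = 289/69048 = 0.00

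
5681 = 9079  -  3398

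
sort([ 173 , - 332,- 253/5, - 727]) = [ - 727, - 332, - 253/5,173 ]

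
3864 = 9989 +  - 6125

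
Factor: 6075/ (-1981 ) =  - 3^5*5^2*7^( - 1 )*283^( - 1 )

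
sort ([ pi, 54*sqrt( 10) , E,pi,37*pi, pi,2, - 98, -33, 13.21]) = [  -  98, -33,2,E, pi, pi, pi, 13.21, 37*pi,54*sqrt(10) ] 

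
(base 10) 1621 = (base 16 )655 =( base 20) 411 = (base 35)1BB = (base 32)1IL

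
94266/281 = 94266/281 = 335.47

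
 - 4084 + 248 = - 3836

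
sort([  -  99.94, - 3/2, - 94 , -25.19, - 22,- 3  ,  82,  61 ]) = [ - 99.94, - 94, - 25.19, - 22, - 3, - 3/2,61,82]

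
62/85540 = 31/42770 = 0.00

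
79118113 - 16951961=62166152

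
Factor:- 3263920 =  - 2^4* 5^1*11^1*3709^1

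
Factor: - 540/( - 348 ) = 3^2*5^1*29^( - 1 ) = 45/29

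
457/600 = 457/600 = 0.76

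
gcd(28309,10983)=1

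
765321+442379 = 1207700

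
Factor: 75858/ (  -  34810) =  - 3^1*5^ (-1)*47^1*59^( - 2)*269^1 = - 37929/17405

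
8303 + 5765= 14068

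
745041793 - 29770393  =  715271400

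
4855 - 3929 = 926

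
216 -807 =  - 591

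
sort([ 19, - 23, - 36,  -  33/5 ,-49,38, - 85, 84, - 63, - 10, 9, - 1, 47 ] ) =[ - 85,-63, - 49, - 36,  -  23,-10, - 33/5, - 1, 9, 19,38,47,84] 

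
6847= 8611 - 1764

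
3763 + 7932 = 11695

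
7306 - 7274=32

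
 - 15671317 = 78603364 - 94274681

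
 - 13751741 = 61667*( - 223)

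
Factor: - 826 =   -  2^1*7^1*59^1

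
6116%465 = 71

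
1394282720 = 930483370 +463799350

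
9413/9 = 9413/9= 1045.89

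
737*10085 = 7432645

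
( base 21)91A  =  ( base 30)4DA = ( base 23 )7cl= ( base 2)111110100000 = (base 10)4000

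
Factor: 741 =3^1 * 13^1*19^1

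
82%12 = 10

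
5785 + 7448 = 13233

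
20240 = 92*220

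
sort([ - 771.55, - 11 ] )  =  [ - 771.55, - 11]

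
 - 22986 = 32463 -55449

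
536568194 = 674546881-137978687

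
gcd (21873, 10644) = 3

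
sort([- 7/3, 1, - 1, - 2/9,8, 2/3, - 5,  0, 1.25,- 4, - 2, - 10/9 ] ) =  [ - 5, - 4, - 7/3, - 2, - 10/9, - 1,  -  2/9,0,2/3,1 , 1.25 , 8 ] 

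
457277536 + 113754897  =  571032433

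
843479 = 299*2821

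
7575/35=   216+ 3/7 = 216.43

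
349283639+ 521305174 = 870588813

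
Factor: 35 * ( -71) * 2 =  - 2^1 * 5^1* 7^1 * 71^1=- 4970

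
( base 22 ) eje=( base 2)1110000101000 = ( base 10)7208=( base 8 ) 16050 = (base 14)28ac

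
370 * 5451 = 2016870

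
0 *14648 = 0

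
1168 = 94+1074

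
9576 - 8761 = 815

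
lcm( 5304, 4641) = 37128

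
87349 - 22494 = 64855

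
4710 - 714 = 3996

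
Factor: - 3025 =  - 5^2*11^2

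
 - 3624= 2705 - 6329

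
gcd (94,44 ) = 2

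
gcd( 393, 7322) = 1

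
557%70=67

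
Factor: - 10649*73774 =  - 785619326=- 2^1*23^1*463^1*36887^1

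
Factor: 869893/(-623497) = - 7^( - 1)*89071^(  -  1)*869893^1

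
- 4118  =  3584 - 7702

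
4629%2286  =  57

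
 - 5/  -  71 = 5/71 = 0.07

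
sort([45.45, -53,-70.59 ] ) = [ - 70.59 ,  -  53,45.45] 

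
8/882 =4/441 = 0.01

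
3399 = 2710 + 689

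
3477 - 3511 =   -  34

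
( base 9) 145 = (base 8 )172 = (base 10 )122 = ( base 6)322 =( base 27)4E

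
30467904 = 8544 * 3566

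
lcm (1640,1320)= 54120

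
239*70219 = 16782341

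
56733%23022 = 10689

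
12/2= 6 = 6.00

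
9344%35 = 34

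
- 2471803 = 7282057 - 9753860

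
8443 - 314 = 8129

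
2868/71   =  2868/71= 40.39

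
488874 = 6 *81479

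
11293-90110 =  - 78817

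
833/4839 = 833/4839  =  0.17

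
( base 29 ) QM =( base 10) 776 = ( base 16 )308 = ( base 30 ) PQ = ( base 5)11101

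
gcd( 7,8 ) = 1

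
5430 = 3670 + 1760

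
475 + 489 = 964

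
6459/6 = 2153/2  =  1076.50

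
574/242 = 2 + 45/121  =  2.37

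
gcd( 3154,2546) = 38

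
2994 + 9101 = 12095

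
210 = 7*30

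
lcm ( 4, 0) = 0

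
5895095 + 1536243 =7431338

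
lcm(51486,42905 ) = 257430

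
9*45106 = 405954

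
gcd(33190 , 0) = 33190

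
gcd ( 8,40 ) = 8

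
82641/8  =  10330 + 1/8 = 10330.12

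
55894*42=2347548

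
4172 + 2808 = 6980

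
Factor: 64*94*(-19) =-114304  =  -2^7 * 19^1*47^1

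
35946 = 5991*6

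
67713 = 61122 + 6591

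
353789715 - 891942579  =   - 538152864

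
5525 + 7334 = 12859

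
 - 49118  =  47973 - 97091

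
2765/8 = 345 + 5/8 = 345.62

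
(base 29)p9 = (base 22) 1b8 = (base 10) 734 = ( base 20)1ge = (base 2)1011011110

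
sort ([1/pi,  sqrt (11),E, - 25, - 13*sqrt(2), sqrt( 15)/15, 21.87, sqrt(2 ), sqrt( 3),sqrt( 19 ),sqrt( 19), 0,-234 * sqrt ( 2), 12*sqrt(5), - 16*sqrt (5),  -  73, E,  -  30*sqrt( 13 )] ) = [ - 234*sqrt(2),- 30  *sqrt( 13), - 73, - 16*sqrt (5), - 25, - 13*sqrt ( 2 ), 0, sqrt( 15 )/15, 1/pi, sqrt (2), sqrt (3), E, E, sqrt(11), sqrt( 19), sqrt( 19), 21.87,12*sqrt( 5)] 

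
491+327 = 818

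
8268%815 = 118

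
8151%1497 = 666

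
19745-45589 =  - 25844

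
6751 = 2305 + 4446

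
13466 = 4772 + 8694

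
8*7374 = 58992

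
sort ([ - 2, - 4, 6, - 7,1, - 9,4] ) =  [ - 9, - 7, -4, - 2 , 1, 4, 6] 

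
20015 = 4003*5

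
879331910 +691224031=1570555941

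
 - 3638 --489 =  - 3149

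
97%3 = 1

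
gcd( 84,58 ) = 2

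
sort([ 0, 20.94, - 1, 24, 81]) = [ - 1, 0, 20.94,24,81 ]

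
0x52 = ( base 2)1010010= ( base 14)5C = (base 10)82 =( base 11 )75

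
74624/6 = 37312/3 = 12437.33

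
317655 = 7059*45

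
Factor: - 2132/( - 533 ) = 4 =2^2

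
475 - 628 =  - 153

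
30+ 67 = 97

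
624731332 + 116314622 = 741045954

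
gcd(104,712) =8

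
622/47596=311/23798=0.01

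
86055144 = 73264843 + 12790301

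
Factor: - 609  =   - 3^1*7^1*29^1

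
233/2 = 116 + 1/2 =116.50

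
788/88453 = 4/449 = 0.01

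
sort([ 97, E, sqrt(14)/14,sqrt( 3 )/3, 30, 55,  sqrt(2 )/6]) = [ sqrt(2 ) /6,sqrt( 14 ) /14, sqrt(3)/3,E, 30, 55, 97]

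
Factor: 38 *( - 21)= - 798=- 2^1 *3^1*7^1*19^1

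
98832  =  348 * 284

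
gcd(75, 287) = 1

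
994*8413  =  8362522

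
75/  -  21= - 4+3/7 = - 3.57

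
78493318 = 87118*901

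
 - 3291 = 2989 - 6280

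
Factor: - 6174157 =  - 11^1*167^1*3361^1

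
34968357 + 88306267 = 123274624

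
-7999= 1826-9825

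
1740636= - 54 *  ( - 32234 )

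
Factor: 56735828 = 2^2*31^1*457547^1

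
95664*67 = 6409488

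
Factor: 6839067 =3^1*53^1*43013^1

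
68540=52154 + 16386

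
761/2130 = 761/2130 = 0.36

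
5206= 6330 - 1124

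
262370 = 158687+103683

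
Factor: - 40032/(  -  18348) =24/11 = 2^3 * 3^1*11^(-1)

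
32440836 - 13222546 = 19218290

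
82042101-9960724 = 72081377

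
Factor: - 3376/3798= - 8/9= - 2^3*3^( -2)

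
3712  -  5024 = -1312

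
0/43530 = 0=0.00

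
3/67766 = 3/67766 = 0.00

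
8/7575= 8/7575 = 0.00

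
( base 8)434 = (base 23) C8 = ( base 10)284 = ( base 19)ei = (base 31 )95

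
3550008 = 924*3842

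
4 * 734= 2936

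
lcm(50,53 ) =2650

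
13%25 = 13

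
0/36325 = 0 = 0.00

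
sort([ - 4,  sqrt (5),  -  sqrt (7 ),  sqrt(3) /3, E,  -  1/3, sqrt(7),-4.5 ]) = [ - 4.5, - 4, - sqrt( 7 ), - 1/3,sqrt(3 )/3, sqrt(5 ), sqrt( 7), E ] 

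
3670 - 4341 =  - 671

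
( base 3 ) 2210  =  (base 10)75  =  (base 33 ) 29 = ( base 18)43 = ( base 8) 113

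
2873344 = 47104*61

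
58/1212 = 29/606 = 0.05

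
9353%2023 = 1261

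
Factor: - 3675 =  - 3^1*5^2*7^2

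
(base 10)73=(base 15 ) 4d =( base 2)1001001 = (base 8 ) 111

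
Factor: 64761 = 3^1 *21587^1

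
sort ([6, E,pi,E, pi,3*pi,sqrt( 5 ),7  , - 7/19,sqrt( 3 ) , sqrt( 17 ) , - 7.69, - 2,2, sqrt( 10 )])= [ - 7.69,- 2, - 7/19,sqrt( 3 ), 2,sqrt( 5),E,E,  pi,pi,sqrt( 10),sqrt( 17 ),6,7,3*pi]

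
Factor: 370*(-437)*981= - 158617890 = - 2^1*3^2*5^1*19^1 * 23^1*37^1*109^1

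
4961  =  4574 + 387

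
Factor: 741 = 3^1*13^1*19^1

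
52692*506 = 26662152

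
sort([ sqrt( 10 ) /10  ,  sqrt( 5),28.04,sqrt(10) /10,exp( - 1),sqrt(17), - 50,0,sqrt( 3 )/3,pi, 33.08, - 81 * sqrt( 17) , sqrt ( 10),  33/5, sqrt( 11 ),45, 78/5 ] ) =[ - 81 * sqrt( 17), -50, 0,  sqrt(10 ) /10,sqrt(10) /10,exp(-1 ),sqrt( 3)/3,sqrt( 5),pi,sqrt( 10 ),sqrt (11),sqrt( 17 ),33/5, 78/5,28.04,33.08,45]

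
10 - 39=-29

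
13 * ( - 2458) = -31954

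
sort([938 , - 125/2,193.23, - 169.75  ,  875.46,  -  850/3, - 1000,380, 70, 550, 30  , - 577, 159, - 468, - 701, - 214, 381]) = [ - 1000, - 701 , - 577, - 468, - 850/3,-214,- 169.75,-125/2, 30, 70,159, 193.23 , 380, 381, 550, 875.46,938 ]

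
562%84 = 58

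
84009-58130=25879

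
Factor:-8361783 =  - 3^2*929087^1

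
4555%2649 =1906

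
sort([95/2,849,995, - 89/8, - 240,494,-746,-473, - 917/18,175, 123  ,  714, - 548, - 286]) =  [ - 746, - 548,-473,-286, - 240,  -  917/18,-89/8,95/2,123, 175, 494,714,849,995 ] 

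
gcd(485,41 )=1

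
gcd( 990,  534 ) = 6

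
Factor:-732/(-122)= 2^1*3^1 = 6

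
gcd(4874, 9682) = 2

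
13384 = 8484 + 4900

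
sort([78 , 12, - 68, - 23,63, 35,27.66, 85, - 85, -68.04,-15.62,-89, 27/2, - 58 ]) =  [ - 89, - 85, - 68.04, - 68, - 58, - 23, - 15.62, 12,27/2,27.66, 35,63, 78,85]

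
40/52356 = 10/13089= 0.00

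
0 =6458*0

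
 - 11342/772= - 5671/386 =- 14.69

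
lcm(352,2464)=2464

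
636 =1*636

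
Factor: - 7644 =-2^2*3^1*7^2* 13^1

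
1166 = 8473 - 7307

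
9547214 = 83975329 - 74428115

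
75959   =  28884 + 47075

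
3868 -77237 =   -  73369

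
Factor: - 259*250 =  - 64750 = - 2^1 * 5^3*7^1 * 37^1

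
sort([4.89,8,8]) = [ 4.89,8 , 8] 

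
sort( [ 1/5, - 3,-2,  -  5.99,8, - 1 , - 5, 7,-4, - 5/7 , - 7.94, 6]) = [-7.94, - 5.99, - 5,-4, - 3, - 2,-1,-5/7, 1/5, 6,7,8]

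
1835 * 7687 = 14105645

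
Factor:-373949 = - 17^1*21997^1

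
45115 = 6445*7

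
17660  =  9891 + 7769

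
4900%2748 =2152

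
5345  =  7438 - 2093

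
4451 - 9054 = - 4603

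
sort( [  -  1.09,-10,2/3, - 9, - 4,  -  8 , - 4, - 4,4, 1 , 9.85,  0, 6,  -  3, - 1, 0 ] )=[ -10, - 9, - 8, -4,-4, - 4,  -  3, - 1.09,-1, 0,  0,2/3,  1,4,6, 9.85 ]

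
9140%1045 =780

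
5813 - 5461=352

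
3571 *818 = 2921078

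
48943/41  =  48943/41 = 1193.73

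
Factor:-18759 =-3^1 * 13^2 * 37^1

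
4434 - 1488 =2946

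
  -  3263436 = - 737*4428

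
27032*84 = 2270688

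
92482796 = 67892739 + 24590057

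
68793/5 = 13758 + 3/5 = 13758.60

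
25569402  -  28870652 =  -3301250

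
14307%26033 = 14307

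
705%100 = 5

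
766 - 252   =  514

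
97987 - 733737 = - 635750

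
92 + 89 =181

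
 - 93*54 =  -  5022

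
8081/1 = 8081 = 8081.00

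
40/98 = 20/49 = 0.41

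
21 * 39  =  819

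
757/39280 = 757/39280 = 0.02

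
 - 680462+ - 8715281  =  -9395743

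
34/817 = 34/817 = 0.04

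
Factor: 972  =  2^2*3^5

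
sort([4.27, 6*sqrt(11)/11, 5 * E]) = [ 6*sqrt( 11)/11,  4.27,5*E]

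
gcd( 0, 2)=2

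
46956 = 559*84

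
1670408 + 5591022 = 7261430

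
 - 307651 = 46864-354515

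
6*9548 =57288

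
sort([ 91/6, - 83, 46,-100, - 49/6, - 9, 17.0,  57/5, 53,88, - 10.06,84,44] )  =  [ - 100 , - 83, - 10.06, - 9, - 49/6,57/5, 91/6, 17.0, 44,46, 53,84,88]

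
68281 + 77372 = 145653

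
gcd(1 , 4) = 1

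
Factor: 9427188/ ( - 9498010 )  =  -2^1*3^1* 5^( - 1) * 163^(-1 )*349^1*2251^1*5827^(-1 )=-4713594/4749005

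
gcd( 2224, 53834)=2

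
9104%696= 56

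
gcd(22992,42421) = 1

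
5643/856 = 6  +  507/856 =6.59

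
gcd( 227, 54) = 1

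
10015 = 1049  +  8966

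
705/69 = 235/23 =10.22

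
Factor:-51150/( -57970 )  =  3^1*5^1*17^( - 1) = 15/17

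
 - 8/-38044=2/9511 = 0.00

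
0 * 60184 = 0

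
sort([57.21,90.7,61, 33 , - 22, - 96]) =[ - 96, - 22,33, 57.21, 61,  90.7]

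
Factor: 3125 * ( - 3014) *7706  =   - 2^2*5^5*11^1*137^1*3853^1 = - 72580887500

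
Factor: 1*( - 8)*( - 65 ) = 2^3*5^1*13^1 = 520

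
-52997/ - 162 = 52997/162 = 327.14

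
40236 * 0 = 0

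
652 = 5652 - 5000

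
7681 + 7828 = 15509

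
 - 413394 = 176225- 589619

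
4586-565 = 4021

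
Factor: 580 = 2^2*5^1*29^1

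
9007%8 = 7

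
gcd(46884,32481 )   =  3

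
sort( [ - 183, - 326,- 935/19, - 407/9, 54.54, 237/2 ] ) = [  -  326 ,-183, - 935/19,-407/9 , 54.54,237/2 ] 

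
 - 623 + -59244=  - 59867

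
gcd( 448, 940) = 4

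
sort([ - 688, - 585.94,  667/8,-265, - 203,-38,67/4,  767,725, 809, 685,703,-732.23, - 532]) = [ - 732.23,-688, - 585.94,-532,-265,-203,-38,67/4,667/8,685,703,725,767,809 ] 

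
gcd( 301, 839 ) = 1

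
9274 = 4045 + 5229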